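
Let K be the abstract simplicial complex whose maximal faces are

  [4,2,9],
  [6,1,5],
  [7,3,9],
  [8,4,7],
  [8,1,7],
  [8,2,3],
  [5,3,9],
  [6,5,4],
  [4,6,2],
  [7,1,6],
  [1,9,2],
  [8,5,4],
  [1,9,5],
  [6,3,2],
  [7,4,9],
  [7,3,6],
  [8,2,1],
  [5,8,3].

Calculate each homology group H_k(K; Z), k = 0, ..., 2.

H_0 = Z,  H_1 = Z^2,  H_2 = Z.

Order the vertices as 1 < 2 < 3 < 4 < 5 < 6 < 7 < 8 < 9. Listing each simplex with vertices in this order, K has dimension 2 with simplices:

  0-simplices (9): [1], [2], [3], [4], [5], [6], [7], [8], [9]
  1-simplices (27): (27 of them)
  2-simplices (18): [1,2,8], [1,2,9], [1,5,6], [1,5,9], [1,6,7], [1,7,8], [2,3,6], [2,3,8], [2,4,6], [2,4,9], [3,5,8], [3,5,9], [3,6,7], [3,7,9], [4,5,6], [4,5,8], [4,7,8], [4,7,9]

Hence C_0 ≅ Z^9, C_1 ≅ Z^27, C_2 ≅ Z^18.

∂_1: C_1 → C_0 maps an edge to its endpoints' difference, ∂[p,q] = q − p. For instance
  ∂[1,7] = [7] − [1].
The 9×27 boundary matrix has rank 8 and Smith normal form diag(1,1,1,1,1,1,1,1).

Boundary ∂_2: C_2 → C_1 sends each 2-simplex [p,q,r] to [q,r] − [p,r] + [p,q]. For instance
  ∂[2,3,6] = [3,6] − [2,6] + [2,3],
  ∂[4,7,8] = [7,8] − [4,8] + [4,7].
The resulting 27×18 matrix has rank 17, and its Smith normal form has invariant factors (1,1,1,1,1,1,1,1,1,1,1,1,1,1,1,1,1).

Reading off H_k = ker ∂_k / im ∂_{k+1}:

  H_0: rank C_0 − rank ∂_1 = 9 − 8 = 1, and the invariant factors of ∂_1 are all 1, so H_0 = Z.
  H_1: rank ker ∂_1 − rank ∂_2 = (27 − 8) − 17 = 2, and the invariant factors of ∂_2 are all 1, so H_1 = Z^2.
  H_2: rank ker ∂_2 − rank ∂_3 = (18 − 17) − 0 = 1, and there is no ∂_3, so H_2 = Z.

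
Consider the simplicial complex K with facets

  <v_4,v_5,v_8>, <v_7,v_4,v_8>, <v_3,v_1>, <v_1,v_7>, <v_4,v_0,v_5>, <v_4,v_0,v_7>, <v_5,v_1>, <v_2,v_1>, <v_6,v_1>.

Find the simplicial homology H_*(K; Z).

H_0 = Z,  H_1 = Z,  H_2 = 0.

Order the vertices as v_0 < v_1 < v_2 < v_3 < v_4 < v_5 < v_6 < v_7 < v_8. Listing each simplex with vertices in this order, K has dimension 2 with simplices:

  0-simplices (9): [v_0], [v_1], [v_2], [v_3], [v_4], [v_5], [v_6], [v_7], [v_8]
  1-simplices (13): [v_0,v_4], [v_0,v_5], [v_0,v_7], [v_1,v_2], [v_1,v_3], [v_1,v_5], [v_1,v_6], [v_1,v_7], [v_4,v_5], [v_4,v_7], [v_4,v_8], [v_5,v_8], [v_7,v_8]
  2-simplices (4): [v_0,v_4,v_5], [v_0,v_4,v_7], [v_4,v_5,v_8], [v_4,v_7,v_8]

so the chain groups are C_0 ≅ Z^9, C_1 ≅ Z^13, C_2 ≅ Z^4.

∂_1: C_1 → C_0 is given by ∂[p,q] = [q] − [p].
As a 9×13 matrix over Z this has rank 8, with invariant factors (1,1,1,1,1,1,1,1).

Boundary ∂_2: C_2 → C_1 acts by ∂[p,q,r] = [q,r] − [p,r] + [p,q]. For instance
  ∂[v_0,v_4,v_5] = [v_4,v_5] − [v_0,v_5] + [v_0,v_4],
  ∂[v_0,v_4,v_7] = [v_4,v_7] − [v_0,v_7] + [v_0,v_4].
The resulting 13×4 matrix has rank 4, and its Smith normal form has invariant factors (1,1,1,1).

From H_k ≅ ker(∂_k) / im(∂_{k+1}) we obtain:

  H_0: rank C_0 − rank ∂_1 = 9 − 8 = 1, and the invariant factors of ∂_1 are all 1, so H_0 ≅ Z.
  H_1: rank ker ∂_1 − rank ∂_2 = (13 − 8) − 4 = 1, and the invariant factors of ∂_2 are all 1, so H_1 ≅ Z.
  H_2: rank ker ∂_2 − rank ∂_3 = (4 − 4) − 0 = 0, and there is no ∂_3, so H_2 ≅ 0.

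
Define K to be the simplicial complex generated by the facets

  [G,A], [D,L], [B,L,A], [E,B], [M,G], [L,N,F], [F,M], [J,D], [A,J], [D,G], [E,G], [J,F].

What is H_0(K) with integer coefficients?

H_0 ≅ Z.

Fix the vertex order A < B < D < E < F < G < J < L < M < N and write every simplex with vertices in increasing order. Then dim K = 2 and the simplices of K are:

  0-simplices (10): A, B, D, E, F, G, J, L, M, N
  1-simplices (16): AB, AG, AJ, AL, BE, BL, DG, DJ, DL, EG, FJ, FL, FM, FN, GM, LN
  2-simplices (2): ABL, FLN

so the chain groups are C_0 ≅ Z^10, C_1 ≅ Z^16, C_2 ≅ Z^2.

The boundary map ∂_1: C_1 → C_0 is given by ∂[p,q] = [q] − [p]. For instance
  ∂FM = M − F.
The 10×16 boundary matrix has rank 9 and Smith normal form diag(1,1,1,1,1,1,1,1,1).

Boundary ∂_2: C_2 → C_1 sends each 2-simplex [p,q,r] to [q,r] − [p,r] + [p,q]. For instance
  ∂FLN = LN − FN + FL,
  ∂ABL = BL − AL + AB.
The 16×2 boundary matrix has rank 2 and Smith normal form diag(1,1).

From H_k ≅ ker(∂_k) / im(∂_{k+1}) we obtain:

  H_0: rank C_0 − rank ∂_1 = 10 − 9 = 1, and the invariant factors of ∂_1 are all 1, so H_0 = Z.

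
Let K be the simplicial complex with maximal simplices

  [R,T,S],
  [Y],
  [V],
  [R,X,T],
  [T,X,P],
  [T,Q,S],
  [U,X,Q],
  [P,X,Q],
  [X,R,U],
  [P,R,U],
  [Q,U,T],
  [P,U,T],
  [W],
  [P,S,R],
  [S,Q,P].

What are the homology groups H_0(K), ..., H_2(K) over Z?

H_0 ≅ Z^4,  H_1 ≅ Z_2,  H_2 = 0.

Order the vertices as P < Q < R < S < T < U < V < W < X < Y. Listing each simplex with vertices in this order, K has dimension 2 with simplices:

  0-simplices (10): P, Q, R, S, T, U, V, W, X, Y
  1-simplices (18): PQ, PR, PS, PT, PU, PX, QS, QT, QU, QX, RS, RT, RU, RX, ST, TU, TX, UX
  2-simplices (12): PQS, PQX, PRS, PRU, PTU, PTX, QST, QTU, QUX, RST, RTX, RUX

Hence C_0 ≅ Z^10, C_1 ≅ Z^18, C_2 ≅ Z^12.

∂_1: C_1 → C_0 is given by ∂[p,q] = [q] − [p]. For instance
  ∂PR = R − P.
The resulting 10×18 matrix has rank 6, and its Smith normal form has invariant factors (1,1,1,1,1,1).

Boundary ∂_2: C_2 → C_1 sends each 2-simplex [p,q,r] to [q,r] − [p,r] + [p,q]. For instance
  ∂RST = ST − RT + RS,
  ∂QUX = UX − QX + QU.
The 18×12 boundary matrix has rank 12 and Smith normal form diag(1,1,1,1,1,1,1,1,1,1,1,2).

Computing H_k = (kernel of ∂_k) / (image of ∂_{k+1}):

  H_0: rank C_0 − rank ∂_1 = 10 − 6 = 4, and the invariant factors of ∂_1 are all 1, so H_0 ≅ Z^4.
  H_1: rank ker ∂_1 − rank ∂_2 = (18 − 6) − 12 = 0, and ∂_2 has invariant factor 2 > 1, so H_1 ≅ Z_2.
  H_2: rank ker ∂_2 − rank ∂_3 = (12 − 12) − 0 = 0, and there is no ∂_3, so H_2 ≅ 0.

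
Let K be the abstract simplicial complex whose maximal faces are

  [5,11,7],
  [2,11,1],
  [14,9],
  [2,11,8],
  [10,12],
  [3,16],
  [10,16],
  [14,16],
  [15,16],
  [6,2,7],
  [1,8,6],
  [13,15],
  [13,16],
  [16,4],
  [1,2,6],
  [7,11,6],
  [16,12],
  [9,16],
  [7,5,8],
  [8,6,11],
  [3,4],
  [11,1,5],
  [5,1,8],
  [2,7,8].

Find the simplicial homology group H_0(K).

H_0 = Z^2.

Order the vertices as 1 < 2 < 3 < 4 < 5 < 6 < 7 < 8 < 9 < 10 < 11 < 12 < 13 < 14 < 15 < 16. Listing each simplex with vertices in this order, K has dimension 2 with simplices:

  0-simplices (16): [1], [2], [3], [4], [5], [6], [7], [8], [9], [10], [11], [12], [13], [14], [15], [16]
  1-simplices (30): (30 of them)
  2-simplices (12): [1,2,6], [1,2,11], [1,5,8], [1,5,11], [1,6,8], [2,6,7], [2,7,8], [2,8,11], [5,7,8], [5,7,11], [6,7,11], [6,8,11]

so the chain groups are C_0 ≅ Z^16, C_1 ≅ Z^30, C_2 ≅ Z^12.

The boundary map ∂_1: C_1 → C_0 sends each edge [p,q] (with p < q) to q − p.
This gives a 16×30 integer matrix of rank 14; reducing to Smith normal form yields diagonal entries (1,1,1,1,1,1,1,1,1,1,1,1,1,1).

The boundary map ∂_2: C_2 → C_1 acts by ∂[p,q,r] = [q,r] − [p,r] + [p,q]. For instance
  ∂[5,7,8] = [7,8] − [5,8] + [5,7],
  ∂[1,6,8] = [6,8] − [1,8] + [1,6].
The 30×12 boundary matrix has rank 12 and Smith normal form diag(1,1,1,1,1,1,1,1,1,1,1,2).

Now H_k = ker ∂_k / im ∂_{k+1}, so:

  H_0: rank C_0 − rank ∂_1 = 16 − 14 = 2, and the invariant factors of ∂_1 are all 1, so H_0 ≅ Z^2.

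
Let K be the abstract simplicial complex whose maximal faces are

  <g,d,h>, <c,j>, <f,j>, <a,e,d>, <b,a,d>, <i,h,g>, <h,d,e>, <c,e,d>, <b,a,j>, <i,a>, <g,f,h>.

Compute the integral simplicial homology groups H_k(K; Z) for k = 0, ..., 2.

H_0 = Z,  H_1 = Z^3,  H_2 = 0.

Take the total order a < b < c < d < e < f < g < h < i < j on the vertex set. Then K (dimension 2) consists of the simplices:

  0-simplices (10): a, b, c, d, e, f, g, h, i, j
  1-simplices (20): ab, ad, ae, ai, aj, bd, bj, cd, ce, cj, de, dg, dh, eh, fg, fh, fj, gh, gi, hi
  2-simplices (8): abd, abj, ade, cde, deh, dgh, fgh, ghi

giving chain groups C_0 ≅ Z^10, C_1 ≅ Z^20, C_2 ≅ Z^8.

The boundary map ∂_1: C_1 → C_0 sends each edge [p,q] (with p < q) to q − p. For instance
  ∂hi = i − h.
This gives a 10×20 integer matrix of rank 9; reducing to Smith normal form yields diagonal entries (1,1,1,1,1,1,1,1,1).

The boundary map ∂_2: C_2 → C_1 acts by ∂[p,q,r] = [q,r] − [p,r] + [p,q]. For instance
  ∂ghi = hi − gi + gh,
  ∂dgh = gh − dh + dg.
As a 20×8 matrix over Z this has rank 8, with invariant factors (1,1,1,1,1,1,1,1).

Now H_k = ker ∂_k / im ∂_{k+1}, so:

  H_0: rank C_0 − rank ∂_1 = 10 − 9 = 1, and the invariant factors of ∂_1 are all 1, so H_0 = Z.
  H_1: rank ker ∂_1 − rank ∂_2 = (20 − 9) − 8 = 3, and the invariant factors of ∂_2 are all 1, so H_1 = Z^3.
  H_2: rank ker ∂_2 − rank ∂_3 = (8 − 8) − 0 = 0, and there is no ∂_3, so H_2 = 0.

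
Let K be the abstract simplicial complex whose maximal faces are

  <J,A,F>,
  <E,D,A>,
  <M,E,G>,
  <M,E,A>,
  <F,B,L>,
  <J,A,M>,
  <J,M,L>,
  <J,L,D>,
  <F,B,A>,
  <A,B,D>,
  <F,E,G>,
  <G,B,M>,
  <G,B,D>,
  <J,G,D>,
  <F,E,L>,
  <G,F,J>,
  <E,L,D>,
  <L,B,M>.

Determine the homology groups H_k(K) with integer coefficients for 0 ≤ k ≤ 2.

Order the vertices as A < B < D < E < F < G < J < L < M. Listing each simplex with vertices in this order, K has dimension 2 with simplices:

  0-simplices (9): A, B, D, E, F, G, J, L, M
  1-simplices (27): AB, AD, AE, AF, AJ, AM, BD, BF, BG, BL, BM, DE, DG, DJ, DL, EF, EG, EL, EM, FG, FJ, FL, GJ, GM, JL, JM, LM
  2-simplices (18): ABD, ABF, ADE, AEM, AFJ, AJM, BDG, BFL, BGM, BLM, DEL, DGJ, DJL, EFG, EFL, EGM, FGJ, JLM

Hence C_0 ≅ Z^9, C_1 ≅ Z^27, C_2 ≅ Z^18.

The boundary map ∂_1: C_1 → C_0 maps an edge to its endpoints' difference, ∂[p,q] = q − p. For instance
  ∂BL = L − B.
The 9×27 boundary matrix has rank 8 and Smith normal form diag(1,1,1,1,1,1,1,1).

∂_2: C_2 → C_1 sends each 2-simplex [p,q,r] to [q,r] − [p,r] + [p,q]. For instance
  ∂DJL = JL − DL + DJ,
  ∂AFJ = FJ − AJ + AF.
As a 27×18 matrix over Z this has rank 17, with invariant factors (1,1,1,1,1,1,1,1,1,1,1,1,1,1,1,1,1).

Computing H_k = (kernel of ∂_k) / (image of ∂_{k+1}):

  H_0: rank C_0 − rank ∂_1 = 9 − 8 = 1, and the invariant factors of ∂_1 are all 1, so H_0 ≅ Z.
  H_1: rank ker ∂_1 − rank ∂_2 = (27 − 8) − 17 = 2, and the invariant factors of ∂_2 are all 1, so H_1 ≅ Z^2.
  H_2: rank ker ∂_2 − rank ∂_3 = (18 − 17) − 0 = 1, and there is no ∂_3, so H_2 ≅ Z.

H_0 ≅ Z,  H_1 ≅ Z^2,  H_2 ≅ Z.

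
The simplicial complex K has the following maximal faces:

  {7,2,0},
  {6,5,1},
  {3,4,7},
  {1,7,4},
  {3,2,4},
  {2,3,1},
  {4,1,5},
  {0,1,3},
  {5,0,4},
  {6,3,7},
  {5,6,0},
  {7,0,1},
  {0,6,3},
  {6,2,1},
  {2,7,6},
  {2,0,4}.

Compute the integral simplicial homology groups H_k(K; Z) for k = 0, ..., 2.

Order the vertices as 0 < 1 < 2 < 3 < 4 < 5 < 6 < 7. Listing each simplex with vertices in this order, K has dimension 2 with simplices:

  0-simplices (8): [0], [1], [2], [3], [4], [5], [6], [7]
  1-simplices (24): (24 of them)
  2-simplices (16): [0,1,3], [0,1,7], [0,2,4], [0,2,7], [0,3,6], [0,4,5], [0,5,6], [1,2,3], [1,2,6], [1,4,5], [1,4,7], [1,5,6], [2,3,4], [2,6,7], [3,4,7], [3,6,7]

Hence C_0 ≅ Z^8, C_1 ≅ Z^24, C_2 ≅ Z^16.

Boundary ∂_1: C_1 → C_0 maps an edge to its endpoints' difference, ∂[p,q] = q − p.
The 8×24 boundary matrix has rank 7 and Smith normal form diag(1,1,1,1,1,1,1).

∂_2: C_2 → C_1 acts by ∂[p,q,r] = [q,r] − [p,r] + [p,q]. For instance
  ∂[1,2,3] = [2,3] − [1,3] + [1,2],
  ∂[3,4,7] = [4,7] − [3,7] + [3,4].
As a 24×16 matrix over Z this has rank 15, with invariant factors (1,1,1,1,1,1,1,1,1,1,1,1,1,1,1).

Now H_k = ker ∂_k / im ∂_{k+1}, so:

  H_0: rank C_0 − rank ∂_1 = 8 − 7 = 1, and the invariant factors of ∂_1 are all 1, so H_0 ≅ Z.
  H_1: rank ker ∂_1 − rank ∂_2 = (24 − 7) − 15 = 2, and the invariant factors of ∂_2 are all 1, so H_1 ≅ Z^2.
  H_2: rank ker ∂_2 − rank ∂_3 = (16 − 15) − 0 = 1, and there is no ∂_3, so H_2 ≅ Z.

(K is a triangulation of the torus T^2.)

H_0 ≅ Z,  H_1 ≅ Z^2,  H_2 ≅ Z.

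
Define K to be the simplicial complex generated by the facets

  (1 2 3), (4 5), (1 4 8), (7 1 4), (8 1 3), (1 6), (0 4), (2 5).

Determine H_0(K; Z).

H_0 = Z.

Fix the vertex order 0 < 1 < 2 < 3 < 4 < 5 < 6 < 7 < 8 and write every simplex with vertices in increasing order. Then dim K = 2 and the simplices of K are:

  0-simplices (9): [0], [1], [2], [3], [4], [5], [6], [7], [8]
  1-simplices (13): [0,4], [1,2], [1,3], [1,4], [1,6], [1,7], [1,8], [2,3], [2,5], [3,8], [4,5], [4,7], [4,8]
  2-simplices (4): [1,2,3], [1,3,8], [1,4,7], [1,4,8]

so the chain groups are C_0 ≅ Z^9, C_1 ≅ Z^13, C_2 ≅ Z^4.

The boundary map ∂_1: C_1 → C_0 maps an edge to its endpoints' difference, ∂[p,q] = q − p. For instance
  ∂[1,2] = [2] − [1].
The resulting 9×13 matrix has rank 8, and its Smith normal form has invariant factors (1,1,1,1,1,1,1,1).

The boundary map ∂_2: C_2 → C_1 maps a triangle to the signed sum of its edges. For instance
  ∂[1,4,7] = [4,7] − [1,7] + [1,4],
  ∂[1,2,3] = [2,3] − [1,3] + [1,2].
As a 13×4 matrix over Z this has rank 4, with invariant factors (1,1,1,1).

Now H_k = ker ∂_k / im ∂_{k+1}, so:

  H_0: rank C_0 − rank ∂_1 = 9 − 8 = 1, and the invariant factors of ∂_1 are all 1, so H_0 = Z.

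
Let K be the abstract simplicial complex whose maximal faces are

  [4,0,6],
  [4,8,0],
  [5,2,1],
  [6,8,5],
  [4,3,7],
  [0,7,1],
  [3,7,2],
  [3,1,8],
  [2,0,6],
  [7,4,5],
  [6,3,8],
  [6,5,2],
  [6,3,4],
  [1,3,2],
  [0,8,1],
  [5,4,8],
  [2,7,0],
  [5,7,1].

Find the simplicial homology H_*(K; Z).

H_0 ≅ Z,  H_1 ≅ Z ⊕ Z_2,  H_2 = 0.

Take the total order 0 < 1 < 2 < 3 < 4 < 5 < 6 < 7 < 8 on the vertex set. Then K (dimension 2) consists of the simplices:

  0-simplices (9): [0], [1], [2], [3], [4], [5], [6], [7], [8]
  1-simplices (27): (27 of them)
  2-simplices (18): [0,1,7], [0,1,8], [0,2,6], [0,2,7], [0,4,6], [0,4,8], [1,2,3], [1,2,5], [1,3,8], [1,5,7], [2,3,7], [2,5,6], [3,4,6], [3,4,7], [3,6,8], [4,5,7], [4,5,8], [5,6,8]

so the chain groups are C_0 ≅ Z^9, C_1 ≅ Z^27, C_2 ≅ Z^18.

Boundary ∂_1: C_1 → C_0 maps an edge to its endpoints' difference, ∂[p,q] = q − p. For instance
  ∂[5,7] = [7] − [5].
The resulting 9×27 matrix has rank 8, and its Smith normal form has invariant factors (1,1,1,1,1,1,1,1).

Boundary ∂_2: C_2 → C_1 sends each 2-simplex [p,q,r] to [q,r] − [p,r] + [p,q]. For instance
  ∂[1,3,8] = [3,8] − [1,8] + [1,3],
  ∂[1,5,7] = [5,7] − [1,7] + [1,5].
The 27×18 boundary matrix has rank 18 and Smith normal form diag(1,1,1,1,1,1,1,1,1,1,1,1,1,1,1,1,1,2).

Now H_k = ker ∂_k / im ∂_{k+1}, so:

  H_0: rank C_0 − rank ∂_1 = 9 − 8 = 1, and the invariant factors of ∂_1 are all 1, so H_0 ≅ Z.
  H_1: rank ker ∂_1 − rank ∂_2 = (27 − 8) − 18 = 1, and ∂_2 has invariant factor 2 > 1, so H_1 ≅ Z ⊕ Z_2.
  H_2: rank ker ∂_2 − rank ∂_3 = (18 − 18) − 0 = 0, and there is no ∂_3, so H_2 ≅ 0.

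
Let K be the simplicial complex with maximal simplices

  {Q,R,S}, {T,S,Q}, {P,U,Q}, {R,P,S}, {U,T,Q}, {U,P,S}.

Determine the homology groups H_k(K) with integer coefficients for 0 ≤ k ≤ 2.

H_0 ≅ Z,  H_1 ≅ Z,  H_2 = 0.

Order the vertices as P < Q < R < S < T < U. Listing each simplex with vertices in this order, K has dimension 2 with simplices:

  0-simplices (6): P, Q, R, S, T, U
  1-simplices (12): PQ, PR, PS, PU, QR, QS, QT, QU, RS, ST, SU, TU
  2-simplices (6): PQU, PRS, PSU, QRS, QST, QTU

Hence C_0 ≅ Z^6, C_1 ≅ Z^12, C_2 ≅ Z^6.

∂_1: C_1 → C_0 sends each edge [p,q] (with p < q) to q − p.
As a 6×12 matrix over Z this has rank 5, with invariant factors (1,1,1,1,1).

Boundary ∂_2: C_2 → C_1 maps a triangle to the signed sum of its edges. For instance
  ∂QRS = RS − QS + QR,
  ∂PRS = RS − PS + PR.
As a 12×6 matrix over Z this has rank 6, with invariant factors (1,1,1,1,1,1).

Now H_k = ker ∂_k / im ∂_{k+1}, so:

  H_0: rank C_0 − rank ∂_1 = 6 − 5 = 1, and the invariant factors of ∂_1 are all 1, so H_0 ≅ Z.
  H_1: rank ker ∂_1 − rank ∂_2 = (12 − 5) − 6 = 1, and the invariant factors of ∂_2 are all 1, so H_1 ≅ Z.
  H_2: rank ker ∂_2 − rank ∂_3 = (6 − 6) − 0 = 0, and there is no ∂_3, so H_2 ≅ 0.

As a check, the Euler characteristic is 6 − 12 + 6 = 0, which agrees with 1 − 1 + 0 = 0.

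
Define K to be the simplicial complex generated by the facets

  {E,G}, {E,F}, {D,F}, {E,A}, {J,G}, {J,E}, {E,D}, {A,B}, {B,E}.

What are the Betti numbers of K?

b_0 = 1, b_1 = 3.

Take the total order A < B < D < E < F < G < J on the vertex set. Then K (dimension 1) consists of the simplices:

  0-simplices (7): A, B, D, E, F, G, J
  1-simplices (9): AB, AE, BE, DE, DF, EF, EG, EJ, GJ

giving chain groups C_0 ≅ Z^7, C_1 ≅ Z^9.

Boundary ∂_1: C_1 → C_0 is given by ∂[p,q] = [q] − [p]. For instance
  ∂EF = F − E.
This gives a 7×9 integer matrix of rank 6; reducing to Smith normal form yields diagonal entries (1,1,1,1,1,1).

Computing H_k = (kernel of ∂_k) / (image of ∂_{k+1}):

  H_0: rank C_0 − rank ∂_1 = 7 − 6 = 1, and the invariant factors of ∂_1 are all 1, so H_0 = Z.
  H_1: rank ker ∂_1 − rank ∂_2 = (9 − 6) − 0 = 3, and there is no ∂_2, so H_1 = Z^3.

Hence the Betti numbers are b_0 = 1, b_1 = 3.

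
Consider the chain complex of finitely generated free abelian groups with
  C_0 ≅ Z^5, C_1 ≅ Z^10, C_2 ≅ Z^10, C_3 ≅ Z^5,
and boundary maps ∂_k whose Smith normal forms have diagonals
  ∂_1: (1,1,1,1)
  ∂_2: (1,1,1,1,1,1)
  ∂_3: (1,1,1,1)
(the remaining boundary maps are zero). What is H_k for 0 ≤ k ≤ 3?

H_0 = Z,  H_1 = 0,  H_2 = 0,  H_3 = Z.

H_0: b_0 = 5 − 0 − 4 = 1; torsion from ∂_1 factors > 1: none. So H_0 = Z.
H_1: b_1 = 10 − 4 − 6 = 0; torsion from ∂_2 factors > 1: none. So H_1 = 0.
H_2: b_2 = 10 − 6 − 4 = 0; torsion from ∂_3 factors > 1: none. So H_2 = 0.
H_3: b_3 = 5 − 4 − 0 = 1; torsion from ∂_4 factors > 1: none. So H_3 = Z.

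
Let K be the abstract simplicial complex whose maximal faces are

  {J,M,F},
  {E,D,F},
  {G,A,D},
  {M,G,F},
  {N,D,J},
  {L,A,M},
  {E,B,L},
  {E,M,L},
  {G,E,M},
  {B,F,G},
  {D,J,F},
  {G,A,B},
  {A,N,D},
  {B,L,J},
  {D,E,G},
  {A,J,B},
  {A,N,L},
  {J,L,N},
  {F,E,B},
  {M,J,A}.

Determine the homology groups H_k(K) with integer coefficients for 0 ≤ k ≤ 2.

H_0 ≅ Z,  H_1 ≅ Z ⊕ Z/2,  H_2 = 0.

Take the total order A < B < D < E < F < G < J < L < M < N on the vertex set. Then K (dimension 2) consists of the simplices:

  0-simplices (10): A, B, D, E, F, G, J, L, M, N
  1-simplices (30): AB, AD, AG, AJ, AL, AM, AN, BE, BF, BG, BJ, BL, DE, DF, DG, DJ, DN, EF, EG, EL, EM, FG, FJ, FM, GM, JL, JM, JN, LM, LN
  2-simplices (20): ABG, ABJ, ADG, ADN, AJM, ALM, ALN, BEF, BEL, BFG, BJL, DEF, DEG, DFJ, DJN, EGM, ELM, FGM, FJM, JLN

Hence C_0 ≅ Z^10, C_1 ≅ Z^30, C_2 ≅ Z^20.

Boundary ∂_1: C_1 → C_0 sends each edge [p,q] (with p < q) to q − p. For instance
  ∂AG = G − A.
As a 10×30 matrix over Z this has rank 9, with invariant factors (1,1,1,1,1,1,1,1,1).

The boundary map ∂_2: C_2 → C_1 maps a triangle to the signed sum of its edges. For instance
  ∂BEL = EL − BL + BE,
  ∂FJM = JM − FM + FJ.
As a 30×20 matrix over Z this has rank 20, with invariant factors (1,1,1,1,1,1,1,1,1,1,1,1,1,1,1,1,1,1,1,2).

From H_k ≅ ker(∂_k) / im(∂_{k+1}) we obtain:

  H_0: rank C_0 − rank ∂_1 = 10 − 9 = 1, and the invariant factors of ∂_1 are all 1, so H_0 = Z.
  H_1: rank ker ∂_1 − rank ∂_2 = (30 − 9) − 20 = 1, and ∂_2 has invariant factor 2 > 1, so H_1 = Z ⊕ Z/2.
  H_2: rank ker ∂_2 − rank ∂_3 = (20 − 20) − 0 = 0, and there is no ∂_3, so H_2 = 0.

As a check, the Euler characteristic is 10 − 30 + 20 = 0, which agrees with 1 − 1 + 0 = 0.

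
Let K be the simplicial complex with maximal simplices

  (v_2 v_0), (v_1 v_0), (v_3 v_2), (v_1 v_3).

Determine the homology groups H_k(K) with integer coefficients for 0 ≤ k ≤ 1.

H_0 ≅ Z,  H_1 ≅ Z.

We work with the vertex ordering v_0 < v_1 < v_2 < v_3. The simplices of K, each written with vertices in increasing order, are:

  0-simplices (4): [v_0], [v_1], [v_2], [v_3]
  1-simplices (4): [v_0,v_1], [v_0,v_2], [v_1,v_3], [v_2,v_3]

so the chain groups are C_0 ≅ Z^4, C_1 ≅ Z^4.

The boundary map ∂_1: C_1 → C_0 maps an edge to its endpoints' difference, ∂[p,q] = q − p. For instance
  ∂[v_2,v_3] = [v_3] − [v_2].
The resulting 4×4 matrix has rank 3, and its Smith normal form has invariant factors (1,1,1).

From H_k ≅ ker(∂_k) / im(∂_{k+1}) we obtain:

  H_0: rank C_0 − rank ∂_1 = 4 − 3 = 1, and the invariant factors of ∂_1 are all 1, so H_0 = Z.
  H_1: rank ker ∂_1 − rank ∂_2 = (4 − 3) − 0 = 1, and there is no ∂_2, so H_1 = Z.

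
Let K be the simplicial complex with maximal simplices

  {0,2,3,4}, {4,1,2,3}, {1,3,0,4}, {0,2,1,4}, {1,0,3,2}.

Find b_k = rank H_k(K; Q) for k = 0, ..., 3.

b_0 = 1, b_1 = 0, b_2 = 0, b_3 = 1.

We work with the vertex ordering 0 < 1 < 2 < 3 < 4. The simplices of K, each written with vertices in increasing order, are:

  0-simplices (5): [0], [1], [2], [3], [4]
  1-simplices (10): [0,1], [0,2], [0,3], [0,4], [1,2], [1,3], [1,4], [2,3], [2,4], [3,4]
  2-simplices (10): [0,1,2], [0,1,3], [0,1,4], [0,2,3], [0,2,4], [0,3,4], [1,2,3], [1,2,4], [1,3,4], [2,3,4]
  3-simplices (5): [0,1,2,3], [0,1,2,4], [0,1,3,4], [0,2,3,4], [1,2,3,4]

so the chain groups are C_0 ≅ Z^5, C_1 ≅ Z^10, C_2 ≅ Z^10, C_3 ≅ Z^5.

∂_1: C_1 → C_0 is given by ∂[p,q] = [q] − [p]. For instance
  ∂[2,3] = [3] − [2].
The resulting 5×10 matrix has rank 4, and its Smith normal form has invariant factors (1,1,1,1).

∂_2: C_2 → C_1 sends each 2-simplex [p,q,r] to [q,r] − [p,r] + [p,q]. For instance
  ∂[1,2,4] = [2,4] − [1,4] + [1,2],
  ∂[0,2,4] = [2,4] − [0,4] + [0,2].
This gives a 10×10 integer matrix of rank 6; reducing to Smith normal form yields diagonal entries (1,1,1,1,1,1).

∂_3: C_3 → C_2 sends each 3-simplex σ to the alternating sum Σ_i (−1)^i (σ with its i-th vertex removed). For instance
  ∂[0,2,3,4] = [2,3,4] − [0,3,4] + [0,2,4] − [0,2,3],
  ∂[0,1,2,3] = [1,2,3] − [0,2,3] + [0,1,3] − [0,1,2].
As a 10×5 matrix over Z this has rank 4, with invariant factors (1,1,1,1).

Computing H_k = (kernel of ∂_k) / (image of ∂_{k+1}):

  H_0: rank C_0 − rank ∂_1 = 5 − 4 = 1, and the invariant factors of ∂_1 are all 1, so H_0 ≅ Z.
  H_1: rank ker ∂_1 − rank ∂_2 = (10 − 4) − 6 = 0, and the invariant factors of ∂_2 are all 1, so H_1 ≅ 0.
  H_2: rank ker ∂_2 − rank ∂_3 = (10 − 6) − 4 = 0, and the invariant factors of ∂_3 are all 1, so H_2 ≅ 0.
  H_3: rank ker ∂_3 − rank ∂_4 = (5 − 4) − 0 = 1, and there is no ∂_4, so H_3 ≅ Z.

(K is a triangulation of the 3-sphere S^3.)

Hence the Betti numbers are b_0 = 1, b_1 = 0, b_2 = 0, b_3 = 1.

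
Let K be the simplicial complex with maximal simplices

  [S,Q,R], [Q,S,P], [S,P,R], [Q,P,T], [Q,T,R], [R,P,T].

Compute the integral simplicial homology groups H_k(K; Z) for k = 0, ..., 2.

Fix the vertex order P < Q < R < S < T and write every simplex with vertices in increasing order. Then dim K = 2 and the simplices of K are:

  0-simplices (5): P, Q, R, S, T
  1-simplices (9): PQ, PR, PS, PT, QR, QS, QT, RS, RT
  2-simplices (6): PQS, PQT, PRS, PRT, QRS, QRT

giving chain groups C_0 ≅ Z^5, C_1 ≅ Z^9, C_2 ≅ Z^6.

Boundary ∂_1: C_1 → C_0 sends each edge [p,q] (with p < q) to q − p.
The 5×9 boundary matrix has rank 4 and Smith normal form diag(1,1,1,1).

The boundary map ∂_2: C_2 → C_1 maps a triangle to the signed sum of its edges. For instance
  ∂QRS = RS − QS + QR,
  ∂PQT = QT − PT + PQ.
As a 9×6 matrix over Z this has rank 5, with invariant factors (1,1,1,1,1).

Reading off H_k = ker ∂_k / im ∂_{k+1}:

  H_0: rank C_0 − rank ∂_1 = 5 − 4 = 1, and the invariant factors of ∂_1 are all 1, so H_0 ≅ Z.
  H_1: rank ker ∂_1 − rank ∂_2 = (9 − 4) − 5 = 0, and the invariant factors of ∂_2 are all 1, so H_1 ≅ 0.
  H_2: rank ker ∂_2 − rank ∂_3 = (6 − 5) − 0 = 1, and there is no ∂_3, so H_2 ≅ Z.

H_0 = Z,  H_1 = 0,  H_2 = Z.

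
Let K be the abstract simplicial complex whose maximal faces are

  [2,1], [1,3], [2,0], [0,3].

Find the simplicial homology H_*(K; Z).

H_0 = Z,  H_1 = Z.

We work with the vertex ordering 0 < 1 < 2 < 3. The simplices of K, each written with vertices in increasing order, are:

  0-simplices (4): [0], [1], [2], [3]
  1-simplices (4): [0,2], [0,3], [1,2], [1,3]

giving chain groups C_0 ≅ Z^4, C_1 ≅ Z^4.

The boundary map ∂_1: C_1 → C_0 is given by ∂[p,q] = [q] − [p].
This gives a 4×4 integer matrix of rank 3; reducing to Smith normal form yields diagonal entries (1,1,1).

Now H_k = ker ∂_k / im ∂_{k+1}, so:

  H_0: rank C_0 − rank ∂_1 = 4 − 3 = 1, and the invariant factors of ∂_1 are all 1, so H_0 = Z.
  H_1: rank ker ∂_1 − rank ∂_2 = (4 − 3) − 0 = 1, and there is no ∂_2, so H_1 = Z.

As a check, the Euler characteristic is 4 − 4 = 0, which agrees with 1 − 1 = 0.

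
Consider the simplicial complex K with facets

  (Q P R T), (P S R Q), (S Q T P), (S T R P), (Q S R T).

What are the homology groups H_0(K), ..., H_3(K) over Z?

Fix the vertex order P < Q < R < S < T and write every simplex with vertices in increasing order. Then dim K = 3 and the simplices of K are:

  0-simplices (5): P, Q, R, S, T
  1-simplices (10): PQ, PR, PS, PT, QR, QS, QT, RS, RT, ST
  2-simplices (10): PQR, PQS, PQT, PRS, PRT, PST, QRS, QRT, QST, RST
  3-simplices (5): PQRS, PQRT, PQST, PRST, QRST

Hence C_0 ≅ Z^5, C_1 ≅ Z^10, C_2 ≅ Z^10, C_3 ≅ Z^5.

The boundary map ∂_1: C_1 → C_0 is given by ∂[p,q] = [q] − [p].
This gives a 5×10 integer matrix of rank 4; reducing to Smith normal form yields diagonal entries (1,1,1,1).

Boundary ∂_2: C_2 → C_1 acts by ∂[p,q,r] = [q,r] − [p,r] + [p,q]. For instance
  ∂PQR = QR − PR + PQ,
  ∂PRT = RT − PT + PR.
The 10×10 boundary matrix has rank 6 and Smith normal form diag(1,1,1,1,1,1).

The boundary map ∂_3: C_3 → C_2 sends each 3-simplex σ to the alternating sum Σ_i (−1)^i (σ with its i-th vertex removed). For instance
  ∂PQST = QST − PST + PQT − PQS,
  ∂PRST = RST − PST + PRT − PRS.
This gives a 10×5 integer matrix of rank 4; reducing to Smith normal form yields diagonal entries (1,1,1,1).

Computing H_k = (kernel of ∂_k) / (image of ∂_{k+1}):

  H_0: rank C_0 − rank ∂_1 = 5 − 4 = 1, and the invariant factors of ∂_1 are all 1, so H_0 = Z.
  H_1: rank ker ∂_1 − rank ∂_2 = (10 − 4) − 6 = 0, and the invariant factors of ∂_2 are all 1, so H_1 = 0.
  H_2: rank ker ∂_2 − rank ∂_3 = (10 − 6) − 4 = 0, and the invariant factors of ∂_3 are all 1, so H_2 = 0.
  H_3: rank ker ∂_3 − rank ∂_4 = (5 − 4) − 0 = 1, and there is no ∂_4, so H_3 = Z.

H_0 ≅ Z,  H_1 = 0,  H_2 = 0,  H_3 ≅ Z.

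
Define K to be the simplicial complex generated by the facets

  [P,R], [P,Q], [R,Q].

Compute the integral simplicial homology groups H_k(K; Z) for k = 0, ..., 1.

We work with the vertex ordering P < Q < R. The simplices of K, each written with vertices in increasing order, are:

  0-simplices (3): P, Q, R
  1-simplices (3): PQ, PR, QR

Hence C_0 ≅ Z^3, C_1 ≅ Z^3.

The boundary map ∂_1: C_1 → C_0 maps an edge to its endpoints' difference, ∂[p,q] = q − p. For instance
  ∂QR = R − Q.
The resulting 3×3 matrix has rank 2, and its Smith normal form has invariant factors (1,1).

Computing H_k = (kernel of ∂_k) / (image of ∂_{k+1}):

  H_0: rank C_0 − rank ∂_1 = 3 − 2 = 1, and the invariant factors of ∂_1 are all 1, so H_0 ≅ Z.
  H_1: rank ker ∂_1 − rank ∂_2 = (3 − 2) − 0 = 1, and there is no ∂_2, so H_1 ≅ Z.

As a check, the Euler characteristic is 3 − 3 = 0, which agrees with 1 − 1 = 0.
(K is a triangulation of the circle S^1.)

H_0 ≅ Z,  H_1 ≅ Z.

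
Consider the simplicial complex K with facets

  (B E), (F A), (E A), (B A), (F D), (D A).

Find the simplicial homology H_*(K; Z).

We work with the vertex ordering A < B < D < E < F. The simplices of K, each written with vertices in increasing order, are:

  0-simplices (5): A, B, D, E, F
  1-simplices (6): AB, AD, AE, AF, BE, DF

Hence C_0 ≅ Z^5, C_1 ≅ Z^6.

Boundary ∂_1: C_1 → C_0 is given by ∂[p,q] = [q] − [p].
This gives a 5×6 integer matrix of rank 4; reducing to Smith normal form yields diagonal entries (1,1,1,1).

Reading off H_k = ker ∂_k / im ∂_{k+1}:

  H_0: rank C_0 − rank ∂_1 = 5 − 4 = 1, and the invariant factors of ∂_1 are all 1, so H_0 = Z.
  H_1: rank ker ∂_1 − rank ∂_2 = (6 − 4) − 0 = 2, and there is no ∂_2, so H_1 = Z^2.

(K is a triangulation of a wedge of 2 circles.)

H_0 ≅ Z,  H_1 ≅ Z^2.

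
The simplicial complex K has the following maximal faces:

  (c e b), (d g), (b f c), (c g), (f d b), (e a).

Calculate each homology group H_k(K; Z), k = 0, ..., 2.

H_0 ≅ Z,  H_1 ≅ Z,  H_2 = 0.

K has 7 vertices, 10 edges, 3 triangles.
rank ∂_0 = 0, rank ∂_1 = 6 ⇒ b_0 = 7 − 0 − 6 = 1; all invariant factors of ∂_1 are 1 so no torsion. So H_0 ≅ Z.
rank ∂_1 = 6, rank ∂_2 = 3 ⇒ b_1 = 10 − 6 − 3 = 1; all invariant factors of ∂_2 are 1 so no torsion. So H_1 ≅ Z.
rank ∂_2 = 3, rank ∂_3 = 0 ⇒ b_2 = 3 − 3 − 0 = 0. So H_2 ≅ 0.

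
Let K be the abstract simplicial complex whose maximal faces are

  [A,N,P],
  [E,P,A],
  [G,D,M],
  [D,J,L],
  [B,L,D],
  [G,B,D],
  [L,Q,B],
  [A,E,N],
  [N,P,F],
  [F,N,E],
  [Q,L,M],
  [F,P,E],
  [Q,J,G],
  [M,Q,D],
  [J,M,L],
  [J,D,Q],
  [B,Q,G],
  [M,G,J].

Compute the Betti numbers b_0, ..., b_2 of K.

b_0 = 2, b_1 = 0, b_2 = 1.

Take the total order A < B < D < E < F < G < J < L < M < N < P < Q on the vertex set. Then K (dimension 2) consists of the simplices:

  0-simplices (12): A, B, D, E, F, G, J, L, M, N, P, Q
  1-simplices (27): AE, AN, AP, BD, BG, BL, BQ, DG, DJ, DL, DM, DQ, EF, EN, EP, FN, FP, GJ, GM, GQ, JL, JM, JQ, LM, LQ, MQ, NP
  2-simplices (18): AEN, AEP, ANP, BDG, BDL, BGQ, BLQ, DGM, DJL, DJQ, DMQ, EFN, EFP, FNP, GJM, GJQ, JLM, LMQ

Hence C_0 ≅ Z^12, C_1 ≅ Z^27, C_2 ≅ Z^18.

Boundary ∂_1: C_1 → C_0 is given by ∂[p,q] = [q] − [p].
The resulting 12×27 matrix has rank 10, and its Smith normal form has invariant factors (1,1,1,1,1,1,1,1,1,1).

The boundary map ∂_2: C_2 → C_1 acts by ∂[p,q,r] = [q,r] − [p,r] + [p,q]. For instance
  ∂EFN = FN − EN + EF,
  ∂FNP = NP − FP + FN.
The 27×18 boundary matrix has rank 17 and Smith normal form diag(1,1,1,1,1,1,1,1,1,1,1,1,1,1,1,1,2).

Computing H_k = (kernel of ∂_k) / (image of ∂_{k+1}):

  H_0: rank C_0 − rank ∂_1 = 12 − 10 = 2, and the invariant factors of ∂_1 are all 1, so H_0 = Z^2.
  H_1: rank ker ∂_1 − rank ∂_2 = (27 − 10) − 17 = 0, and ∂_2 has invariant factor 2 > 1, so H_1 = Z/2.
  H_2: rank ker ∂_2 − rank ∂_3 = (18 − 17) − 0 = 1, and there is no ∂_3, so H_2 = Z.

Hence the Betti numbers are b_0 = 2, b_1 = 0, b_2 = 1.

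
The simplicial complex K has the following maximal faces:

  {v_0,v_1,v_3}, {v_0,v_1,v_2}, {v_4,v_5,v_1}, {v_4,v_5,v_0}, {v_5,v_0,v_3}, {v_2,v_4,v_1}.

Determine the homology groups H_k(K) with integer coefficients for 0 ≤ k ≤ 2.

H_0 = Z,  H_1 = Z,  H_2 = 0.

K has 6 vertices, 12 edges, 6 triangles.
rank ∂_0 = 0, rank ∂_1 = 5 ⇒ b_0 = 6 − 0 − 5 = 1; all invariant factors of ∂_1 are 1 so no torsion. So H_0 = Z.
rank ∂_1 = 5, rank ∂_2 = 6 ⇒ b_1 = 12 − 5 − 6 = 1; all invariant factors of ∂_2 are 1 so no torsion. So H_1 = Z.
rank ∂_2 = 6, rank ∂_3 = 0 ⇒ b_2 = 6 − 6 − 0 = 0. So H_2 = 0.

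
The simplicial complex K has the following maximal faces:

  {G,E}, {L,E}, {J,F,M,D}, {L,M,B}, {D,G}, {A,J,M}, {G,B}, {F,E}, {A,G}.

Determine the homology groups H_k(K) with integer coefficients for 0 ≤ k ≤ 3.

Take the total order A < B < D < E < F < G < J < L < M on the vertex set. Then K (dimension 3) consists of the simplices:

  0-simplices (9): A, B, D, E, F, G, J, L, M
  1-simplices (17): AG, AJ, AM, BG, BL, BM, DF, DG, DJ, DM, EF, EG, EL, FJ, FM, JM, LM
  2-simplices (6): AJM, BLM, DFJ, DFM, DJM, FJM
  3-simplices (1): DFJM

giving chain groups C_0 ≅ Z^9, C_1 ≅ Z^17, C_2 ≅ Z^6, C_3 ≅ Z^1.

∂_1: C_1 → C_0 maps an edge to its endpoints' difference, ∂[p,q] = q − p. For instance
  ∂FM = M − F.
The resulting 9×17 matrix has rank 8, and its Smith normal form has invariant factors (1,1,1,1,1,1,1,1).

The boundary map ∂_2: C_2 → C_1 sends each 2-simplex [p,q,r] to [q,r] − [p,r] + [p,q]. For instance
  ∂AJM = JM − AM + AJ,
  ∂DJM = JM − DM + DJ.
The 17×6 boundary matrix has rank 5 and Smith normal form diag(1,1,1,1,1).

Boundary ∂_3: C_3 → C_2 sends each 3-simplex σ to the alternating sum Σ_i (−1)^i (σ with its i-th vertex removed). For instance
  ∂DFJM = FJM − DJM + DFM − DFJ.
This gives a 6×1 integer matrix of rank 1; reducing to Smith normal form yields diagonal entries (1).

Now H_k = ker ∂_k / im ∂_{k+1}, so:

  H_0: rank C_0 − rank ∂_1 = 9 − 8 = 1, and the invariant factors of ∂_1 are all 1, so H_0 = Z.
  H_1: rank ker ∂_1 − rank ∂_2 = (17 − 8) − 5 = 4, and the invariant factors of ∂_2 are all 1, so H_1 = Z^4.
  H_2: rank ker ∂_2 − rank ∂_3 = (6 − 5) − 1 = 0, and the invariant factors of ∂_3 are all 1, so H_2 = 0.
  H_3: rank ker ∂_3 − rank ∂_4 = (1 − 1) − 0 = 0, and there is no ∂_4, so H_3 = 0.

H_0 = Z,  H_1 = Z^4,  H_2 = 0,  H_3 = 0.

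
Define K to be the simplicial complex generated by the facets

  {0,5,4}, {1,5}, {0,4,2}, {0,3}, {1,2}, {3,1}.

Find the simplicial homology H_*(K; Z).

Fix the vertex order 0 < 1 < 2 < 3 < 4 < 5 and write every simplex with vertices in increasing order. Then dim K = 2 and the simplices of K are:

  0-simplices (6): [0], [1], [2], [3], [4], [5]
  1-simplices (9): [0,2], [0,3], [0,4], [0,5], [1,2], [1,3], [1,5], [2,4], [4,5]
  2-simplices (2): [0,2,4], [0,4,5]

Hence C_0 ≅ Z^6, C_1 ≅ Z^9, C_2 ≅ Z^2.

Boundary ∂_1: C_1 → C_0 maps an edge to its endpoints' difference, ∂[p,q] = q − p. For instance
  ∂[0,4] = [4] − [0].
This gives a 6×9 integer matrix of rank 5; reducing to Smith normal form yields diagonal entries (1,1,1,1,1).

The boundary map ∂_2: C_2 → C_1 acts by ∂[p,q,r] = [q,r] − [p,r] + [p,q]. For instance
  ∂[0,4,5] = [4,5] − [0,5] + [0,4],
  ∂[0,2,4] = [2,4] − [0,4] + [0,2].
As a 9×2 matrix over Z this has rank 2, with invariant factors (1,1).

Reading off H_k = ker ∂_k / im ∂_{k+1}:

  H_0: rank C_0 − rank ∂_1 = 6 − 5 = 1, and the invariant factors of ∂_1 are all 1, so H_0 ≅ Z.
  H_1: rank ker ∂_1 − rank ∂_2 = (9 − 5) − 2 = 2, and the invariant factors of ∂_2 are all 1, so H_1 ≅ Z^2.
  H_2: rank ker ∂_2 − rank ∂_3 = (2 − 2) − 0 = 0, and there is no ∂_3, so H_2 ≅ 0.

As a check, the Euler characteristic is 6 − 9 + 2 = -1, which agrees with 1 − 2 + 0 = -1.

H_0 ≅ Z,  H_1 ≅ Z^2,  H_2 = 0.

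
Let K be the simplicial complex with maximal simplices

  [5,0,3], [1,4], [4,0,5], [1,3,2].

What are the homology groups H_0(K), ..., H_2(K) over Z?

H_0 = Z,  H_1 = Z,  H_2 = 0.

Order the vertices as 0 < 1 < 2 < 3 < 4 < 5. Listing each simplex with vertices in this order, K has dimension 2 with simplices:

  0-simplices (6): [0], [1], [2], [3], [4], [5]
  1-simplices (9): [0,3], [0,4], [0,5], [1,2], [1,3], [1,4], [2,3], [3,5], [4,5]
  2-simplices (3): [0,3,5], [0,4,5], [1,2,3]

so the chain groups are C_0 ≅ Z^6, C_1 ≅ Z^9, C_2 ≅ Z^3.

∂_1: C_1 → C_0 maps an edge to its endpoints' difference, ∂[p,q] = q − p.
The 6×9 boundary matrix has rank 5 and Smith normal form diag(1,1,1,1,1).

Boundary ∂_2: C_2 → C_1 maps a triangle to the signed sum of its edges. For instance
  ∂[1,2,3] = [2,3] − [1,3] + [1,2],
  ∂[0,4,5] = [4,5] − [0,5] + [0,4].
The resulting 9×3 matrix has rank 3, and its Smith normal form has invariant factors (1,1,1).

Reading off H_k = ker ∂_k / im ∂_{k+1}:

  H_0: rank C_0 − rank ∂_1 = 6 − 5 = 1, and the invariant factors of ∂_1 are all 1, so H_0 = Z.
  H_1: rank ker ∂_1 − rank ∂_2 = (9 − 5) − 3 = 1, and the invariant factors of ∂_2 are all 1, so H_1 = Z.
  H_2: rank ker ∂_2 − rank ∂_3 = (3 − 3) − 0 = 0, and there is no ∂_3, so H_2 = 0.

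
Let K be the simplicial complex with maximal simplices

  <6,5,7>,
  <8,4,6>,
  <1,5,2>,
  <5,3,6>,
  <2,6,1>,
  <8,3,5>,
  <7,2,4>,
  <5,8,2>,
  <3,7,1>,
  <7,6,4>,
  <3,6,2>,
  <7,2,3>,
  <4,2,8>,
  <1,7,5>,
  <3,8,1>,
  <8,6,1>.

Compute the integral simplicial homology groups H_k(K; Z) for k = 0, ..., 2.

H_0 ≅ Z,  H_1 ≅ Z^2,  H_2 ≅ Z.

We work with the vertex ordering 1 < 2 < 3 < 4 < 5 < 6 < 7 < 8. The simplices of K, each written with vertices in increasing order, are:

  0-simplices (8): [1], [2], [3], [4], [5], [6], [7], [8]
  1-simplices (24): (24 of them)
  2-simplices (16): [1,2,5], [1,2,6], [1,3,7], [1,3,8], [1,5,7], [1,6,8], [2,3,6], [2,3,7], [2,4,7], [2,4,8], [2,5,8], [3,5,6], [3,5,8], [4,6,7], [4,6,8], [5,6,7]

so the chain groups are C_0 ≅ Z^8, C_1 ≅ Z^24, C_2 ≅ Z^16.

Boundary ∂_1: C_1 → C_0 maps an edge to its endpoints' difference, ∂[p,q] = q − p. For instance
  ∂[4,6] = [6] − [4].
As a 8×24 matrix over Z this has rank 7, with invariant factors (1,1,1,1,1,1,1).

∂_2: C_2 → C_1 acts by ∂[p,q,r] = [q,r] − [p,r] + [p,q]. For instance
  ∂[1,6,8] = [6,8] − [1,8] + [1,6],
  ∂[1,2,5] = [2,5] − [1,5] + [1,2].
This gives a 24×16 integer matrix of rank 15; reducing to Smith normal form yields diagonal entries (1,1,1,1,1,1,1,1,1,1,1,1,1,1,1).

From H_k ≅ ker(∂_k) / im(∂_{k+1}) we obtain:

  H_0: rank C_0 − rank ∂_1 = 8 − 7 = 1, and the invariant factors of ∂_1 are all 1, so H_0 = Z.
  H_1: rank ker ∂_1 − rank ∂_2 = (24 − 7) − 15 = 2, and the invariant factors of ∂_2 are all 1, so H_1 = Z^2.
  H_2: rank ker ∂_2 − rank ∂_3 = (16 − 15) − 0 = 1, and there is no ∂_3, so H_2 = Z.

As a check, the Euler characteristic is 8 − 24 + 16 = 0, which agrees with 1 − 2 + 1 = 0.
(K is a triangulation of the torus T^2.)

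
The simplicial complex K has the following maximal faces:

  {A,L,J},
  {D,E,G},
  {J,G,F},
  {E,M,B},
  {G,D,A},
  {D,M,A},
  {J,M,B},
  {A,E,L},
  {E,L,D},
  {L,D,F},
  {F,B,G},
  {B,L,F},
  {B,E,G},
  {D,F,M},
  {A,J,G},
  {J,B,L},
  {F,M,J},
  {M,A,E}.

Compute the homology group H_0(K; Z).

Order the vertices as A < B < D < E < F < G < J < L < M. Listing each simplex with vertices in this order, K has dimension 2 with simplices:

  0-simplices (9): A, B, D, E, F, G, J, L, M
  1-simplices (27): AD, AE, AG, AJ, AL, AM, BE, BF, BG, BJ, BL, BM, DE, DF, DG, DL, DM, EG, EL, EM, FG, FJ, FL, FM, GJ, JL, JM
  2-simplices (18): ADG, ADM, AEL, AEM, AGJ, AJL, BEG, BEM, BFG, BFL, BJL, BJM, DEG, DEL, DFL, DFM, FGJ, FJM

so the chain groups are C_0 ≅ Z^9, C_1 ≅ Z^27, C_2 ≅ Z^18.

The boundary map ∂_1: C_1 → C_0 is given by ∂[p,q] = [q] − [p].
The resulting 9×27 matrix has rank 8, and its Smith normal form has invariant factors (1,1,1,1,1,1,1,1).

Boundary ∂_2: C_2 → C_1 maps a triangle to the signed sum of its edges. For instance
  ∂BJL = JL − BL + BJ,
  ∂DFL = FL − DL + DF.
This gives a 27×18 integer matrix of rank 18; reducing to Smith normal form yields diagonal entries (1,1,1,1,1,1,1,1,1,1,1,1,1,1,1,1,1,2).

Computing H_k = (kernel of ∂_k) / (image of ∂_{k+1}):

  H_0: rank C_0 − rank ∂_1 = 9 − 8 = 1, and the invariant factors of ∂_1 are all 1, so H_0 = Z.

H_0 ≅ Z.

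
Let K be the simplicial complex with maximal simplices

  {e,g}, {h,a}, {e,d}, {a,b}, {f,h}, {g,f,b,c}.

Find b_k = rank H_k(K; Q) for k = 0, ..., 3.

b_0 = 1, b_1 = 1, b_2 = 0, b_3 = 0.

Take the total order a < b < c < d < e < f < g < h on the vertex set. Then K (dimension 3) consists of the simplices:

  0-simplices (8): a, b, c, d, e, f, g, h
  1-simplices (11): ab, ah, bc, bf, bg, cf, cg, de, eg, fg, fh
  2-simplices (4): bcf, bcg, bfg, cfg
  3-simplices (1): bcfg

Hence C_0 ≅ Z^8, C_1 ≅ Z^11, C_2 ≅ Z^4, C_3 ≅ Z^1.

The boundary map ∂_1: C_1 → C_0 maps an edge to its endpoints' difference, ∂[p,q] = q − p. For instance
  ∂ab = b − a.
This gives a 8×11 integer matrix of rank 7; reducing to Smith normal form yields diagonal entries (1,1,1,1,1,1,1).

∂_2: C_2 → C_1 acts by ∂[p,q,r] = [q,r] − [p,r] + [p,q]. For instance
  ∂cfg = fg − cg + cf,
  ∂bfg = fg − bg + bf.
This gives a 11×4 integer matrix of rank 3; reducing to Smith normal form yields diagonal entries (1,1,1).

Boundary ∂_3: C_3 → C_2 sends each 3-simplex σ to the alternating sum Σ_i (−1)^i (σ with its i-th vertex removed). For instance
  ∂bcfg = cfg − bfg + bcg − bcf.
The resulting 4×1 matrix has rank 1, and its Smith normal form has invariant factors (1).

Now H_k = ker ∂_k / im ∂_{k+1}, so:

  H_0: rank C_0 − rank ∂_1 = 8 − 7 = 1, and the invariant factors of ∂_1 are all 1, so H_0 ≅ Z.
  H_1: rank ker ∂_1 − rank ∂_2 = (11 − 7) − 3 = 1, and the invariant factors of ∂_2 are all 1, so H_1 ≅ Z.
  H_2: rank ker ∂_2 − rank ∂_3 = (4 − 3) − 1 = 0, and the invariant factors of ∂_3 are all 1, so H_2 ≅ 0.
  H_3: rank ker ∂_3 − rank ∂_4 = (1 − 1) − 0 = 0, and there is no ∂_4, so H_3 ≅ 0.

As a check, the Euler characteristic is 8 − 11 + 4 − 1 = 0, which agrees with 1 − 1 + 0 − 0 = 0.

Hence the Betti numbers are b_0 = 1, b_1 = 1, b_2 = 0, b_3 = 0.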